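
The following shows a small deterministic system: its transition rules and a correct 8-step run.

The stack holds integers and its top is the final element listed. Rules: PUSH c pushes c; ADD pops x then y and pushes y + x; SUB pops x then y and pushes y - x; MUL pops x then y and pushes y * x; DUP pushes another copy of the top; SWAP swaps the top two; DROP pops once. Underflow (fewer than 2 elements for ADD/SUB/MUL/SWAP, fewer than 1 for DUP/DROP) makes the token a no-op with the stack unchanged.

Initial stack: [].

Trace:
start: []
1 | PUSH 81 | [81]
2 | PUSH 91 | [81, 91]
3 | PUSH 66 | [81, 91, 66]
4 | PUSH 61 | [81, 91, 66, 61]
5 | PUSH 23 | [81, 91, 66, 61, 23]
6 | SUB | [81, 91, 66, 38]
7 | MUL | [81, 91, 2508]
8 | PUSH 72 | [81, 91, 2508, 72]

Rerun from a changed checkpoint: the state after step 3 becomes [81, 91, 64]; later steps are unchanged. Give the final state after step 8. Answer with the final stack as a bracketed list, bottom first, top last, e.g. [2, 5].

state after step 3 := [81, 91, 64]
4 | PUSH 61 | [81, 91, 64, 61]
5 | PUSH 23 | [81, 91, 64, 61, 23]
6 | SUB | [81, 91, 64, 38]
7 | MUL | [81, 91, 2432]
8 | PUSH 72 | [81, 91, 2432, 72]

[81, 91, 2432, 72]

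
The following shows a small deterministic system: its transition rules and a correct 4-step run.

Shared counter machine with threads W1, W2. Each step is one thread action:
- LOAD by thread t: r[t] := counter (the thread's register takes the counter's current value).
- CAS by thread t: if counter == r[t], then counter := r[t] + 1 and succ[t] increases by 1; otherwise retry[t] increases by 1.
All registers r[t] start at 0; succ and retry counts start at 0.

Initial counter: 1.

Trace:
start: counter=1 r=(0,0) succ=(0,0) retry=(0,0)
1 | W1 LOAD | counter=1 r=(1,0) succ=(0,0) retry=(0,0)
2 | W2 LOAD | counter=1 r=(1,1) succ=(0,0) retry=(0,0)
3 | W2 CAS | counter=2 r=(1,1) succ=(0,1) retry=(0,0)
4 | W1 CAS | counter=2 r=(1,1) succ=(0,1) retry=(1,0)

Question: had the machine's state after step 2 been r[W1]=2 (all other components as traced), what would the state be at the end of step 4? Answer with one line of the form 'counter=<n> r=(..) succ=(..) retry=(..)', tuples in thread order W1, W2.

state after step 2 := counter=1 r=(2,1) succ=(0,0) retry=(0,0)
3 | W2 CAS | counter=2 r=(2,1) succ=(0,1) retry=(0,0)
4 | W1 CAS | counter=3 r=(2,1) succ=(1,1) retry=(0,0)

counter=3 r=(2,1) succ=(1,1) retry=(0,0)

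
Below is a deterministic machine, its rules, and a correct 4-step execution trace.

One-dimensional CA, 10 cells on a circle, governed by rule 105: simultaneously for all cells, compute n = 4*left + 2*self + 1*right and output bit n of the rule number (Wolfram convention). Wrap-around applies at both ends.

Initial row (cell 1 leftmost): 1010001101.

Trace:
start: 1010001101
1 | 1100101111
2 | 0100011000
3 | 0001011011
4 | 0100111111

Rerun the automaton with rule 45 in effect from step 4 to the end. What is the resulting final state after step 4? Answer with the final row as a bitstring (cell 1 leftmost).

(re-executing step 4 under rule 45; state before step 4: 0001011011)
4 | 0101110110

0101110110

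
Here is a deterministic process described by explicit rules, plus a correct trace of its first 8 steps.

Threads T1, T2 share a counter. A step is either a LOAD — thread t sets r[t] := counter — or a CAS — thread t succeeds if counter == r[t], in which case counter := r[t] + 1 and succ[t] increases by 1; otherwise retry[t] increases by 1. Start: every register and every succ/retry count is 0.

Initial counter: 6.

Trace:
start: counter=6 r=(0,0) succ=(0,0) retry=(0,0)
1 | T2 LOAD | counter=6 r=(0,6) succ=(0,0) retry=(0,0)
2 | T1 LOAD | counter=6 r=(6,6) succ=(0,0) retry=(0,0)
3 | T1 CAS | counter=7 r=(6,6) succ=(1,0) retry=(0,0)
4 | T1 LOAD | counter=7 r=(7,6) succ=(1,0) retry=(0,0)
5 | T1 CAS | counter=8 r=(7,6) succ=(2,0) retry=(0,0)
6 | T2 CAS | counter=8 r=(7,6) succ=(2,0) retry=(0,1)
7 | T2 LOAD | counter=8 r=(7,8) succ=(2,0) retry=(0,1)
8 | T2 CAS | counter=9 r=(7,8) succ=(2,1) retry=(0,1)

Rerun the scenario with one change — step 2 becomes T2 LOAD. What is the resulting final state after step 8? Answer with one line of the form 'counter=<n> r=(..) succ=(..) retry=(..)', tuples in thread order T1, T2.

(re-executing from step 2 with the substitution; state before step 2: counter=6 r=(0,6) succ=(0,0) retry=(0,0))
2 | T2 LOAD | counter=6 r=(0,6) succ=(0,0) retry=(0,0)
3 | T1 CAS | counter=6 r=(0,6) succ=(0,0) retry=(1,0)
4 | T1 LOAD | counter=6 r=(6,6) succ=(0,0) retry=(1,0)
5 | T1 CAS | counter=7 r=(6,6) succ=(1,0) retry=(1,0)
6 | T2 CAS | counter=7 r=(6,6) succ=(1,0) retry=(1,1)
7 | T2 LOAD | counter=7 r=(6,7) succ=(1,0) retry=(1,1)
8 | T2 CAS | counter=8 r=(6,7) succ=(1,1) retry=(1,1)

counter=8 r=(6,7) succ=(1,1) retry=(1,1)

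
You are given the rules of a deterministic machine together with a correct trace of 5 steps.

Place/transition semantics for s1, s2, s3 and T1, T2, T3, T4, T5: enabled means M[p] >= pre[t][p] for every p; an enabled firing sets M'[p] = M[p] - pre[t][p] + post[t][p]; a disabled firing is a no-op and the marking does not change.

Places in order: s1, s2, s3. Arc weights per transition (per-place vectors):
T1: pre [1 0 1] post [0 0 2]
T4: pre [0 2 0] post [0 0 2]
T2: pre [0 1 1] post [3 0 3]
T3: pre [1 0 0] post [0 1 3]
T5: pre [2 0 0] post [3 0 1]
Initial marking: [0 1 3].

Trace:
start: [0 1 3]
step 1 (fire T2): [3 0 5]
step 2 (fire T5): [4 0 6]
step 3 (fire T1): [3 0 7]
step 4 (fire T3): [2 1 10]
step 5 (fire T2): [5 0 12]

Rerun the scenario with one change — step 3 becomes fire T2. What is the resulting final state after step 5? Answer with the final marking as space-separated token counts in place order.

(re-executing from step 3 with the substitution; state before step 3: [4 0 6])
step 3 (fire T2): [4 0 6]
step 4 (fire T3): [3 1 9]
step 5 (fire T2): [6 0 11]

6 0 11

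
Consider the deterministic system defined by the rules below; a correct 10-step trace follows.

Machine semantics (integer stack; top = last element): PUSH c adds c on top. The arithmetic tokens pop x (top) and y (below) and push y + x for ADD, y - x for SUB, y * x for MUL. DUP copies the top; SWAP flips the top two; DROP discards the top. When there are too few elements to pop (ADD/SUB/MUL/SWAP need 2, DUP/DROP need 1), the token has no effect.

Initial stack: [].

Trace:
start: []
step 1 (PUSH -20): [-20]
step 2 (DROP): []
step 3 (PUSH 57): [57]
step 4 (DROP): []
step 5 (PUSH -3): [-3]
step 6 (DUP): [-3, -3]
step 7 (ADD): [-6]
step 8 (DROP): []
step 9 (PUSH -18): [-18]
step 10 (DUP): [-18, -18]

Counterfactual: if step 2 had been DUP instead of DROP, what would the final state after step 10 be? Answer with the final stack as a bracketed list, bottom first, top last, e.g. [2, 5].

[-20, -20, -18, -18]

(re-executing from step 2 with the substitution; state before step 2: [-20])
step 2 (DUP): [-20, -20]
step 3 (PUSH 57): [-20, -20, 57]
step 4 (DROP): [-20, -20]
step 5 (PUSH -3): [-20, -20, -3]
step 6 (DUP): [-20, -20, -3, -3]
step 7 (ADD): [-20, -20, -6]
step 8 (DROP): [-20, -20]
step 9 (PUSH -18): [-20, -20, -18]
step 10 (DUP): [-20, -20, -18, -18]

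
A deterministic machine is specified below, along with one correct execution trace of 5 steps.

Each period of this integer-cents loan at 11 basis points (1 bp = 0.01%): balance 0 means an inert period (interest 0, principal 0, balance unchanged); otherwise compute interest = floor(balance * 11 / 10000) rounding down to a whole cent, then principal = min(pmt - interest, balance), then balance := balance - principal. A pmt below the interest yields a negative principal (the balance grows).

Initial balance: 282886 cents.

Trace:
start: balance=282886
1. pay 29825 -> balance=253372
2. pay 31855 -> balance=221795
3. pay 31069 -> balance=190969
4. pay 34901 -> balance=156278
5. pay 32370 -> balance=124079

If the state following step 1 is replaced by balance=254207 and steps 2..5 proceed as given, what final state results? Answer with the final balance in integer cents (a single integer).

124917

state after step 1 := balance=254207
2. pay 31855 -> balance=222631
3. pay 31069 -> balance=191806
4. pay 34901 -> balance=157115
5. pay 32370 -> balance=124917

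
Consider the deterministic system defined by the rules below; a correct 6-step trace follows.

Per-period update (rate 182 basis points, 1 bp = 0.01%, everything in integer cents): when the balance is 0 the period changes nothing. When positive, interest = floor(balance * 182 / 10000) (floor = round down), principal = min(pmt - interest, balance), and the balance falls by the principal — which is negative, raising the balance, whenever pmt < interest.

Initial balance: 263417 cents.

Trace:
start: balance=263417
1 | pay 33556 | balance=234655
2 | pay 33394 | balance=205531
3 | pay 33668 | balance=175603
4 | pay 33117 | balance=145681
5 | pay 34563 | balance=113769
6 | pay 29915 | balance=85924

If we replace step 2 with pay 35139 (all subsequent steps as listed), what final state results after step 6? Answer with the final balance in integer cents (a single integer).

(re-executing from step 2 with the substitution; state before step 2: balance=234655)
2 | pay 35139 | balance=203786
3 | pay 33668 | balance=173826
4 | pay 33117 | balance=143872
5 | pay 34563 | balance=111927
6 | pay 29915 | balance=84049

84049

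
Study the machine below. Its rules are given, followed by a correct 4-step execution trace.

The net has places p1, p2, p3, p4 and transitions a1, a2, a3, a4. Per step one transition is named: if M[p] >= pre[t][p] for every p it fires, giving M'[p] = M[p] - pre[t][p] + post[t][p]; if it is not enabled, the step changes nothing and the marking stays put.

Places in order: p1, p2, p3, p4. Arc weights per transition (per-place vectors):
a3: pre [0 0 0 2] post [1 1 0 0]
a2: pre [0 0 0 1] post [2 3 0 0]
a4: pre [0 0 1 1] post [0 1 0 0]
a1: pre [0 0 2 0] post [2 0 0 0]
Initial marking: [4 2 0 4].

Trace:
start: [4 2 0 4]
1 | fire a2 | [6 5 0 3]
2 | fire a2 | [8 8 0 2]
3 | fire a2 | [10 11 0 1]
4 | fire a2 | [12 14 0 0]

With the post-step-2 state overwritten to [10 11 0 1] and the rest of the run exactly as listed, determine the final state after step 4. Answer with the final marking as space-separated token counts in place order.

12 14 0 0

state after step 2 := [10 11 0 1]
3 | fire a2 | [12 14 0 0]
4 | fire a2 | [12 14 0 0]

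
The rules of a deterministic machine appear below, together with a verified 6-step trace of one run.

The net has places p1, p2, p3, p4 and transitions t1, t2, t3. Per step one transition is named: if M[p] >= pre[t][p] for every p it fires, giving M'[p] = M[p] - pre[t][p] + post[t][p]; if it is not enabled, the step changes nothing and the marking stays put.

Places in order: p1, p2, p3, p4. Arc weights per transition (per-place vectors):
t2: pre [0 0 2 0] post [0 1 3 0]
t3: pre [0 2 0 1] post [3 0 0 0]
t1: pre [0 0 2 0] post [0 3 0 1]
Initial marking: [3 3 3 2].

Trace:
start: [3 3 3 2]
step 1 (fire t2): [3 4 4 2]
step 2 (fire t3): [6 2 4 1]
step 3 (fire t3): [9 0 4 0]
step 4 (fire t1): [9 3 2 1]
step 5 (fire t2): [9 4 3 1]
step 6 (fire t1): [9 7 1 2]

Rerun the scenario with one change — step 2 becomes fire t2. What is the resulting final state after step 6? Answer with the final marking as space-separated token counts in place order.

6 10 2 3

(re-executing from step 2 with the substitution; state before step 2: [3 4 4 2])
step 2 (fire t2): [3 5 5 2]
step 3 (fire t3): [6 3 5 1]
step 4 (fire t1): [6 6 3 2]
step 5 (fire t2): [6 7 4 2]
step 6 (fire t1): [6 10 2 3]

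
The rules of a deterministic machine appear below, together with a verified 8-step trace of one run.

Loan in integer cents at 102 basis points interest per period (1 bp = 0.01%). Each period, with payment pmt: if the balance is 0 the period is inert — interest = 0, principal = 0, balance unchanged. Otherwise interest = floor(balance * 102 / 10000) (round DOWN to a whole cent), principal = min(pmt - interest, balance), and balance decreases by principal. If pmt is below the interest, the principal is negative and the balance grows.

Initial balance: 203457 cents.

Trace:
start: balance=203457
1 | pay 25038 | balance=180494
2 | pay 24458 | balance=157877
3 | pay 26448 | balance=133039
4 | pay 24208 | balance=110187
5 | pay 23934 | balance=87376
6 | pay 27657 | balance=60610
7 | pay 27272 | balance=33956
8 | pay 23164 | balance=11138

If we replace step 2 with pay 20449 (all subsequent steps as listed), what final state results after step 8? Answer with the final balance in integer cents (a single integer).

15399

(re-executing from step 2 with the substitution; state before step 2: balance=180494)
2 | pay 20449 | balance=161886
3 | pay 26448 | balance=137089
4 | pay 24208 | balance=114279
5 | pay 23934 | balance=91510
6 | pay 27657 | balance=64786
7 | pay 27272 | balance=38174
8 | pay 23164 | balance=15399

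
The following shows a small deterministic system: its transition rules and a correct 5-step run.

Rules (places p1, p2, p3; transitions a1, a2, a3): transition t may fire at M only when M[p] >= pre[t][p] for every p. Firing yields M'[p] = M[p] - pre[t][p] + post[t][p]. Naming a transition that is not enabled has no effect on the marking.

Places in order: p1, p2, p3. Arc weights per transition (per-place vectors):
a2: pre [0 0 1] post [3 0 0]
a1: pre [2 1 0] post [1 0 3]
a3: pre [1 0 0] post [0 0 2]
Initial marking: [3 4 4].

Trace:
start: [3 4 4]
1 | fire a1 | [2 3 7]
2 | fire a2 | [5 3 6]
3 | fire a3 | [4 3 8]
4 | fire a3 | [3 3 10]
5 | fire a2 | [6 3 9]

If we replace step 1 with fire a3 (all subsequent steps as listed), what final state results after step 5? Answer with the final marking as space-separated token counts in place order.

6 4 8

(re-executing from step 1 with the substitution; state before step 1: [3 4 4])
1 | fire a3 | [2 4 6]
2 | fire a2 | [5 4 5]
3 | fire a3 | [4 4 7]
4 | fire a3 | [3 4 9]
5 | fire a2 | [6 4 8]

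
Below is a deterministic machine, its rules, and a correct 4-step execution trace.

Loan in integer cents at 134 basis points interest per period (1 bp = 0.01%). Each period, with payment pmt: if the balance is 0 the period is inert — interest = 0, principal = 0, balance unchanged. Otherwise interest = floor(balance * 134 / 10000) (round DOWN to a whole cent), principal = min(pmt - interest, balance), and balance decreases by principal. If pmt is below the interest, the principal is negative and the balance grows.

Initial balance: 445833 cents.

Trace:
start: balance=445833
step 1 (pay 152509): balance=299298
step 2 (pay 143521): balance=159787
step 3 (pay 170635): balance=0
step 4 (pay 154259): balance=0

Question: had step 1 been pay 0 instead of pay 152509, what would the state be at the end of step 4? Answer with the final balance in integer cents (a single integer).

0

(re-executing from step 1 with the substitution; state before step 1: balance=445833)
step 1 (pay 0): balance=451807
step 2 (pay 143521): balance=314340
step 3 (pay 170635): balance=147917
step 4 (pay 154259): balance=0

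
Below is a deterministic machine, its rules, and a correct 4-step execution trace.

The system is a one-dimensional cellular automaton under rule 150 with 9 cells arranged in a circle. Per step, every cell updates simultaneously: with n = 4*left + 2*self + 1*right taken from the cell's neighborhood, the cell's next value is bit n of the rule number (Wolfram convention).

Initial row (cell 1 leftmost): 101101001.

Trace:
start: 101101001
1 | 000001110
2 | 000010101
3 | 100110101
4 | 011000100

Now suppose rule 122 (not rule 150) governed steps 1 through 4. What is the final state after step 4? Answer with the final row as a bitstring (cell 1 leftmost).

001111111

(re-executing steps 1..4 under rule 122; state before step 1: 101101001)
1 | 111110111
2 | 000011100
3 | 000110110
4 | 001111111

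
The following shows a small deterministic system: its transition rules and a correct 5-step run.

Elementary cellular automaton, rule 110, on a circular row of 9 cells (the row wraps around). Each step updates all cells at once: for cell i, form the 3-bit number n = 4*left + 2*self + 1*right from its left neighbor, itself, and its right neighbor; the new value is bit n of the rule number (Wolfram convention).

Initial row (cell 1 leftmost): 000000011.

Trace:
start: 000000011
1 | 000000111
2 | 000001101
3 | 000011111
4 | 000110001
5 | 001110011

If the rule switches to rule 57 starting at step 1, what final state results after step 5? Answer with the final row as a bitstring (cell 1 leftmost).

(re-executing steps 1..5 under rule 57; state before step 1: 000000011)
1 | 111111010
2 | 100000101
3 | 011110011
4 | 110001010
5 | 101100101

101100101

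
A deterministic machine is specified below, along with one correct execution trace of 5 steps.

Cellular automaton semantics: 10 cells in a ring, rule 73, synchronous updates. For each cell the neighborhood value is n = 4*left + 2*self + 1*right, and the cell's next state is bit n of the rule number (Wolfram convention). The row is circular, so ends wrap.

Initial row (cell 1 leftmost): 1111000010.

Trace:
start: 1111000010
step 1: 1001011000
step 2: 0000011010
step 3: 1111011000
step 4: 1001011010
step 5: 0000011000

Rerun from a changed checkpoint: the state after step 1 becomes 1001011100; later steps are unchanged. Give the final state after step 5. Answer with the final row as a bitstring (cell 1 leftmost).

0100010100

state after step 1 := 1001011100
step 2: 0000010100
step 3: 1111000001
step 4: 0001011101
step 5: 0100010100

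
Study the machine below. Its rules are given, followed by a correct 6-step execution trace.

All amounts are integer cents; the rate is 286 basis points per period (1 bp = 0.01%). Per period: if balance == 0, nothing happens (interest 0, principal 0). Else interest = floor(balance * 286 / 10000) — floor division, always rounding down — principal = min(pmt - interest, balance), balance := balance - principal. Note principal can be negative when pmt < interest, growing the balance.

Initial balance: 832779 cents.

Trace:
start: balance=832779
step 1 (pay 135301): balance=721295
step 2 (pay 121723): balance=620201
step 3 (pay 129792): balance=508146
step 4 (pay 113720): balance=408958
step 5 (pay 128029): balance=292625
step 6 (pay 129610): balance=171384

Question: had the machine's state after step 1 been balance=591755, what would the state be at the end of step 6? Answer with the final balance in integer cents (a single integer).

22229

state after step 1 := balance=591755
step 2 (pay 121723): balance=486956
step 3 (pay 129792): balance=371090
step 4 (pay 113720): balance=267983
step 5 (pay 128029): balance=147618
step 6 (pay 129610): balance=22229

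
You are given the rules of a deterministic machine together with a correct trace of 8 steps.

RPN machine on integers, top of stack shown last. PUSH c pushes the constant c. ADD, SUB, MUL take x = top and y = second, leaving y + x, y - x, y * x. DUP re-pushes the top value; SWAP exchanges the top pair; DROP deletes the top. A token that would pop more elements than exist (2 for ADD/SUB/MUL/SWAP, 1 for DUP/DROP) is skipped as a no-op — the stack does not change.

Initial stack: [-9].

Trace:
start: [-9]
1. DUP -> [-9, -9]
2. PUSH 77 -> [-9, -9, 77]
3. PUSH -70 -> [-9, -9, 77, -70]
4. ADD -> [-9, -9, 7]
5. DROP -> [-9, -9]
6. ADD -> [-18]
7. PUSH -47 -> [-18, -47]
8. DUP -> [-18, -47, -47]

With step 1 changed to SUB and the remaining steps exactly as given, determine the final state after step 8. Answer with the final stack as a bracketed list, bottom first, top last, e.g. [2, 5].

(re-executing from step 1 with the substitution; state before step 1: [-9])
1. SUB -> [-9]
2. PUSH 77 -> [-9, 77]
3. PUSH -70 -> [-9, 77, -70]
4. ADD -> [-9, 7]
5. DROP -> [-9]
6. ADD -> [-9]
7. PUSH -47 -> [-9, -47]
8. DUP -> [-9, -47, -47]

[-9, -47, -47]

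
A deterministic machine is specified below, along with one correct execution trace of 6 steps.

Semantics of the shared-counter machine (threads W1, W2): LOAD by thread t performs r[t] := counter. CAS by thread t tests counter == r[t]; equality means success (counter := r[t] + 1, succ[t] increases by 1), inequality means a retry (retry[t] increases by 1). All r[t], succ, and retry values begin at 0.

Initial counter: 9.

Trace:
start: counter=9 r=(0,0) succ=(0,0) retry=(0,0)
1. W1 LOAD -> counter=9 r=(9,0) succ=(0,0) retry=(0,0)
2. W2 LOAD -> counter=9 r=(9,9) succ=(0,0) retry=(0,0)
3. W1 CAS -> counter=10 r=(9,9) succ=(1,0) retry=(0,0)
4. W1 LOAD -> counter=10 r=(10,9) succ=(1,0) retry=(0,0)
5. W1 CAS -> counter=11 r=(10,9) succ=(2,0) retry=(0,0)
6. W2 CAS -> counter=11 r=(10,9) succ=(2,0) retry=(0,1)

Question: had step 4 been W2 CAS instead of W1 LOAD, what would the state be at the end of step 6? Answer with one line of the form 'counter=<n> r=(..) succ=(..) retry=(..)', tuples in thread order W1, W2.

counter=10 r=(9,9) succ=(1,0) retry=(1,2)

(re-executing from step 4 with the substitution; state before step 4: counter=10 r=(9,9) succ=(1,0) retry=(0,0))
4. W2 CAS -> counter=10 r=(9,9) succ=(1,0) retry=(0,1)
5. W1 CAS -> counter=10 r=(9,9) succ=(1,0) retry=(1,1)
6. W2 CAS -> counter=10 r=(9,9) succ=(1,0) retry=(1,2)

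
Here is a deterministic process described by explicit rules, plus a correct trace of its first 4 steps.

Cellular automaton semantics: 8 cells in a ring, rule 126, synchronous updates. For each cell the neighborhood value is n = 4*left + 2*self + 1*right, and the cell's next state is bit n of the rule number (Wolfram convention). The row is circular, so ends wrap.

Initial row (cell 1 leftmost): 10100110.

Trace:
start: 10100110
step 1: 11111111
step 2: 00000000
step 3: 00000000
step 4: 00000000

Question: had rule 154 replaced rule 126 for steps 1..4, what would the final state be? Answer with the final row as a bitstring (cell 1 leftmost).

01101010

(re-executing steps 1..4 under rule 154; state before step 1: 10100110)
step 1: 00011100
step 2: 00111010
step 3: 01110001
step 4: 01101010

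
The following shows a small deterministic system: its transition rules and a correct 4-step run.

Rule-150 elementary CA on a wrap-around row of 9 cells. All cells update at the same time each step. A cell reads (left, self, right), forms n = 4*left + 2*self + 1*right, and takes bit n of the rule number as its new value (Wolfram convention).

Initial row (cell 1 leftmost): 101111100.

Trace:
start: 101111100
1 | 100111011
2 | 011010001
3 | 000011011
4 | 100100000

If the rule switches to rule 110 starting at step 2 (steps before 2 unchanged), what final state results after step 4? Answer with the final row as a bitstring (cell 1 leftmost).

(re-executing steps 2..4 under rule 110; state before step 2: 100111011)
2 | 101101110
3 | 111111011
4 | 000001110

000001110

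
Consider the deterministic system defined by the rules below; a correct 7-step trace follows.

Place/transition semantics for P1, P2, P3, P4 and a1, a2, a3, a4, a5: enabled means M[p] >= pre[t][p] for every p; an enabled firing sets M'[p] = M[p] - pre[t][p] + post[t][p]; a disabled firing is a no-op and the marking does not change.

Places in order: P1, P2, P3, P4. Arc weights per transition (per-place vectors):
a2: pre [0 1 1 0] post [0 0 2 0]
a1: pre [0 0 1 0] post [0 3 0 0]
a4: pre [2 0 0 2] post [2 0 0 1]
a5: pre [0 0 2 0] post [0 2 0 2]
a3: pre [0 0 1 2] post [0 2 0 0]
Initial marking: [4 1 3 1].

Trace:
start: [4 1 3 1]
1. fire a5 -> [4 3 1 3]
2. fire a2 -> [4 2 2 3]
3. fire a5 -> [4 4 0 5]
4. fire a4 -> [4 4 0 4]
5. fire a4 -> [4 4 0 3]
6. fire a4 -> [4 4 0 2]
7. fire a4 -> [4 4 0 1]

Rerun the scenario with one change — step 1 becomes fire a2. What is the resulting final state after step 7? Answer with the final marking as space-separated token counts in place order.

4 2 2 1

(re-executing from step 1 with the substitution; state before step 1: [4 1 3 1])
1. fire a2 -> [4 0 4 1]
2. fire a2 -> [4 0 4 1]
3. fire a5 -> [4 2 2 3]
4. fire a4 -> [4 2 2 2]
5. fire a4 -> [4 2 2 1]
6. fire a4 -> [4 2 2 1]
7. fire a4 -> [4 2 2 1]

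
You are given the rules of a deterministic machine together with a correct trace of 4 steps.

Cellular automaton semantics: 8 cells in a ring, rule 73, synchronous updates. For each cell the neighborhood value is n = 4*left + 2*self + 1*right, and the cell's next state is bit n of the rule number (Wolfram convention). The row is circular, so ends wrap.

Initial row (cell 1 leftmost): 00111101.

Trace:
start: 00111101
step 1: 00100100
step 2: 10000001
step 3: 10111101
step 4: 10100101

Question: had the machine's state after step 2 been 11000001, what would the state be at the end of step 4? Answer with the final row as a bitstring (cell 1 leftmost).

00010100

state after step 2 := 11000001
step 3: 01011101
step 4: 00010100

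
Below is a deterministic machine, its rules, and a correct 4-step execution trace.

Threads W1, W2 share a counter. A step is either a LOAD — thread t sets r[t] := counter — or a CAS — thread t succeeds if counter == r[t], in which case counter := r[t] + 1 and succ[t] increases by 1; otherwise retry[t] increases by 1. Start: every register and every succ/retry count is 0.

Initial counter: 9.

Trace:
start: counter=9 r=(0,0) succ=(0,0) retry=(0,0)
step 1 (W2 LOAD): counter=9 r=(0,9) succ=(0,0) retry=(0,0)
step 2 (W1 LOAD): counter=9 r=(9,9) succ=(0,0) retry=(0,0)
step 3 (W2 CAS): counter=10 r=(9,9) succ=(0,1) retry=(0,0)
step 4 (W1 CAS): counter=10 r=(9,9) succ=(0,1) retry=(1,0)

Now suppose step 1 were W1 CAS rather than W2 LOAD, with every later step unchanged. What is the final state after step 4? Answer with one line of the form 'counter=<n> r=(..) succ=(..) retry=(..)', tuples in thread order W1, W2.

(re-executing from step 1 with the substitution; state before step 1: counter=9 r=(0,0) succ=(0,0) retry=(0,0))
step 1 (W1 CAS): counter=9 r=(0,0) succ=(0,0) retry=(1,0)
step 2 (W1 LOAD): counter=9 r=(9,0) succ=(0,0) retry=(1,0)
step 3 (W2 CAS): counter=9 r=(9,0) succ=(0,0) retry=(1,1)
step 4 (W1 CAS): counter=10 r=(9,0) succ=(1,0) retry=(1,1)

counter=10 r=(9,0) succ=(1,0) retry=(1,1)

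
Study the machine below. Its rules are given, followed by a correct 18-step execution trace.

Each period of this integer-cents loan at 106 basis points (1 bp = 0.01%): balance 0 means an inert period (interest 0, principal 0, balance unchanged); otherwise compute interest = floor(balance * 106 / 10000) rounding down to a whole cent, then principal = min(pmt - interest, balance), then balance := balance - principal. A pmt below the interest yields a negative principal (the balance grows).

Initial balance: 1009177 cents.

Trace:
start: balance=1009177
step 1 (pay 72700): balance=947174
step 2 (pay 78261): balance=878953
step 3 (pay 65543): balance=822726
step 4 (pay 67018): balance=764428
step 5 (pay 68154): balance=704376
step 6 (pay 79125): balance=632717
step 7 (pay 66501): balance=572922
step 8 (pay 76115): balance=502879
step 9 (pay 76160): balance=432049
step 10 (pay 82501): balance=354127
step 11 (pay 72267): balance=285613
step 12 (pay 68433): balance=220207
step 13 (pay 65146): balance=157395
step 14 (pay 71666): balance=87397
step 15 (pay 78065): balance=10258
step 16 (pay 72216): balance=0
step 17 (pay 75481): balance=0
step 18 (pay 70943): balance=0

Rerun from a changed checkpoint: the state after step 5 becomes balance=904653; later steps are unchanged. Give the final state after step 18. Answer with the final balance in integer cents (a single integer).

19309

state after step 5 := balance=904653
step 6 (pay 79125): balance=835117
step 7 (pay 66501): balance=777468
step 8 (pay 76115): balance=709594
step 9 (pay 76160): balance=640955
step 10 (pay 82501): balance=565248
step 11 (pay 72267): balance=498972
step 12 (pay 68433): balance=435828
step 13 (pay 65146): balance=375301
step 14 (pay 71666): balance=307613
step 15 (pay 78065): balance=232808
step 16 (pay 72216): balance=163059
step 17 (pay 75481): balance=89306
step 18 (pay 70943): balance=19309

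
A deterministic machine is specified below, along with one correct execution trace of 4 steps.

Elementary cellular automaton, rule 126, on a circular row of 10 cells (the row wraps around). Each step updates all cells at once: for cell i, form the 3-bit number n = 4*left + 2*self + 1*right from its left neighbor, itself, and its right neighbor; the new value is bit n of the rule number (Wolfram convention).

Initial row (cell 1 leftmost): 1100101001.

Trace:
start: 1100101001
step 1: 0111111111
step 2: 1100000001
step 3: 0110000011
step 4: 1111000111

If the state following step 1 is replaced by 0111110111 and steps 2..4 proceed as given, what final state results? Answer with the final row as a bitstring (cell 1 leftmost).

1111111101

state after step 1 := 0111110111
step 2: 1100011101
step 3: 0110110111
step 4: 1111111101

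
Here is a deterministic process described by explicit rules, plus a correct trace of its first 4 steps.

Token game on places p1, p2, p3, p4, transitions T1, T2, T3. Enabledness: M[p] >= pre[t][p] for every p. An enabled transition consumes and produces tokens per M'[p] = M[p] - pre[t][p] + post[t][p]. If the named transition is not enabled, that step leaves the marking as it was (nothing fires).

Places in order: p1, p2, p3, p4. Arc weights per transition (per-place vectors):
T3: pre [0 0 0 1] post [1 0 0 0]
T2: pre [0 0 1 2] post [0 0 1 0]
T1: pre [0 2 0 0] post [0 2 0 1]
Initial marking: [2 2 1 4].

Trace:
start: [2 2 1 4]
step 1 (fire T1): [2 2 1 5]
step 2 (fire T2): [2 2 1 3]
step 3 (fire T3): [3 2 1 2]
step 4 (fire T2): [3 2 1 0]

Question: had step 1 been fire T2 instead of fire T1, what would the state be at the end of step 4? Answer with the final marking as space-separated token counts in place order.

(re-executing from step 1 with the substitution; state before step 1: [2 2 1 4])
step 1 (fire T2): [2 2 1 2]
step 2 (fire T2): [2 2 1 0]
step 3 (fire T3): [2 2 1 0]
step 4 (fire T2): [2 2 1 0]

2 2 1 0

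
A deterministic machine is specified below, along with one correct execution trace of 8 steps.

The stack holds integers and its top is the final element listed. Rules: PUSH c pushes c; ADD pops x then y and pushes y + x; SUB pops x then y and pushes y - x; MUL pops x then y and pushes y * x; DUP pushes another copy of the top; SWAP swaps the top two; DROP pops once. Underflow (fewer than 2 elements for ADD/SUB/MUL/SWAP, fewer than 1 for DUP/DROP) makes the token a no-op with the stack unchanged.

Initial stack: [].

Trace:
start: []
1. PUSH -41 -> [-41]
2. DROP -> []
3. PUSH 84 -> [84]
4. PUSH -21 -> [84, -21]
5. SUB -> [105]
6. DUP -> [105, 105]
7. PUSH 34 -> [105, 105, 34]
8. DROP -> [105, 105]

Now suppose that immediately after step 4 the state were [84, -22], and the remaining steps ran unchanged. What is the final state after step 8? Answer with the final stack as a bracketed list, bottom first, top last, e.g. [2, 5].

state after step 4 := [84, -22]
5. SUB -> [106]
6. DUP -> [106, 106]
7. PUSH 34 -> [106, 106, 34]
8. DROP -> [106, 106]

[106, 106]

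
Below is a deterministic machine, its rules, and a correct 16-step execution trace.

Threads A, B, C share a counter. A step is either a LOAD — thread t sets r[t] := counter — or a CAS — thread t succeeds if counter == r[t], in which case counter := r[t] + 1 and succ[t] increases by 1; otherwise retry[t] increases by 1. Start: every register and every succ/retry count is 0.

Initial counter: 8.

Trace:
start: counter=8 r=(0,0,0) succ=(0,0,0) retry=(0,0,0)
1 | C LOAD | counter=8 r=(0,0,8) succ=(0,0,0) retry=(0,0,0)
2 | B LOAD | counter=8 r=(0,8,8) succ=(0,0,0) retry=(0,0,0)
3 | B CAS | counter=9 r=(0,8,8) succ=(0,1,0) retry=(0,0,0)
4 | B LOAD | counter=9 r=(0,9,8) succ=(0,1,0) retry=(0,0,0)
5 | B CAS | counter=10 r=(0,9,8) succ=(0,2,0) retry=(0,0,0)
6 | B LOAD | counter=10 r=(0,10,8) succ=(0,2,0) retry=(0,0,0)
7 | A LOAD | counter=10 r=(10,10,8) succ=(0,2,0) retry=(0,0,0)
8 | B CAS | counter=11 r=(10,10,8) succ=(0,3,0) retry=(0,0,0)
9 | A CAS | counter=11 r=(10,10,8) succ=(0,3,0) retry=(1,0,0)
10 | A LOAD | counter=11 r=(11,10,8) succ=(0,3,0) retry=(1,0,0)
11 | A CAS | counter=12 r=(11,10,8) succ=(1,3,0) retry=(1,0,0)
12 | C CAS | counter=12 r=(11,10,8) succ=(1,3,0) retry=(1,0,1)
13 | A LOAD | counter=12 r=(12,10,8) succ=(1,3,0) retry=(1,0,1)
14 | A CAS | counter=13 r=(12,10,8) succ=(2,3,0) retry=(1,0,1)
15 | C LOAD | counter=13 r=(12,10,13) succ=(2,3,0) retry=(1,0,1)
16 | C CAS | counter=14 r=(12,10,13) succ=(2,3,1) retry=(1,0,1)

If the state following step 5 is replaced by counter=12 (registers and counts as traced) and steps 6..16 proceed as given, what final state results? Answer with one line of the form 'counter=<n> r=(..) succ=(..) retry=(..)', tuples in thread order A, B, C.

counter=16 r=(14,12,15) succ=(2,3,1) retry=(1,0,1)

state after step 5 := counter=12 r=(0,9,8) succ=(0,2,0) retry=(0,0,0)
6 | B LOAD | counter=12 r=(0,12,8) succ=(0,2,0) retry=(0,0,0)
7 | A LOAD | counter=12 r=(12,12,8) succ=(0,2,0) retry=(0,0,0)
8 | B CAS | counter=13 r=(12,12,8) succ=(0,3,0) retry=(0,0,0)
9 | A CAS | counter=13 r=(12,12,8) succ=(0,3,0) retry=(1,0,0)
10 | A LOAD | counter=13 r=(13,12,8) succ=(0,3,0) retry=(1,0,0)
11 | A CAS | counter=14 r=(13,12,8) succ=(1,3,0) retry=(1,0,0)
12 | C CAS | counter=14 r=(13,12,8) succ=(1,3,0) retry=(1,0,1)
13 | A LOAD | counter=14 r=(14,12,8) succ=(1,3,0) retry=(1,0,1)
14 | A CAS | counter=15 r=(14,12,8) succ=(2,3,0) retry=(1,0,1)
15 | C LOAD | counter=15 r=(14,12,15) succ=(2,3,0) retry=(1,0,1)
16 | C CAS | counter=16 r=(14,12,15) succ=(2,3,1) retry=(1,0,1)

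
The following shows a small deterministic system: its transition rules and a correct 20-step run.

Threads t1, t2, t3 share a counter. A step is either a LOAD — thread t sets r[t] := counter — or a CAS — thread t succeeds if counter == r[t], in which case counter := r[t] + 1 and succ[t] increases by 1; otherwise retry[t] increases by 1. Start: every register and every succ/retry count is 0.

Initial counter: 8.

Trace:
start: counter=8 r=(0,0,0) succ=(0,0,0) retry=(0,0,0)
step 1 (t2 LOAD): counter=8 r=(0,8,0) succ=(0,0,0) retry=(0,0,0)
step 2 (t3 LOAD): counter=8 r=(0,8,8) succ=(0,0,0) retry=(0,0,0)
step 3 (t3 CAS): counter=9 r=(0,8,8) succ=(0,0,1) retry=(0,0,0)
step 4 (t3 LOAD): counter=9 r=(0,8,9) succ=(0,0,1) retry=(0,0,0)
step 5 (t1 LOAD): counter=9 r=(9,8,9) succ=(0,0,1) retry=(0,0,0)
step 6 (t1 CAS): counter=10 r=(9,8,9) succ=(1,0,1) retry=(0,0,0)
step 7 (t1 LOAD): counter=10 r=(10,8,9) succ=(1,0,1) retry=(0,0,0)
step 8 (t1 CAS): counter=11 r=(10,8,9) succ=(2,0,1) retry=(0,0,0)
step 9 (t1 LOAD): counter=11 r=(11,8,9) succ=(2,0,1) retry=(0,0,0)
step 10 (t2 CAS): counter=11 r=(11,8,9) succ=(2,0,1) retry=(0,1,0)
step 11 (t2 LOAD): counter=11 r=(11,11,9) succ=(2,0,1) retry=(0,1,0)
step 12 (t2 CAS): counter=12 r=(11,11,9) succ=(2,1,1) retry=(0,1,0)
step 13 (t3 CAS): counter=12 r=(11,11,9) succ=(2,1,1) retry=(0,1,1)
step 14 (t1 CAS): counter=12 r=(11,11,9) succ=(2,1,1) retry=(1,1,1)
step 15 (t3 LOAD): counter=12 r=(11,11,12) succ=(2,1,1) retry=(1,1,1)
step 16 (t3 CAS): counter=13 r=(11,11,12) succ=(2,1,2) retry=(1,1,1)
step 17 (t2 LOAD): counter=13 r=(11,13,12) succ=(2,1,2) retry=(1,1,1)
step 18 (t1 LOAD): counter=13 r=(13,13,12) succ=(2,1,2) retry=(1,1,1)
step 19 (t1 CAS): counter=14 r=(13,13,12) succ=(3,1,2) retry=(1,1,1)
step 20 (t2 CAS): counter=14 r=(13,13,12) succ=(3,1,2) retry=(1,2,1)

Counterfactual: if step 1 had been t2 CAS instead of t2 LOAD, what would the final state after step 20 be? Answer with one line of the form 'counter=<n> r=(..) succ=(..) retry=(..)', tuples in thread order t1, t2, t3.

counter=14 r=(13,13,12) succ=(3,1,2) retry=(1,3,1)

(re-executing from step 1 with the substitution; state before step 1: counter=8 r=(0,0,0) succ=(0,0,0) retry=(0,0,0))
step 1 (t2 CAS): counter=8 r=(0,0,0) succ=(0,0,0) retry=(0,1,0)
step 2 (t3 LOAD): counter=8 r=(0,0,8) succ=(0,0,0) retry=(0,1,0)
step 3 (t3 CAS): counter=9 r=(0,0,8) succ=(0,0,1) retry=(0,1,0)
step 4 (t3 LOAD): counter=9 r=(0,0,9) succ=(0,0,1) retry=(0,1,0)
step 5 (t1 LOAD): counter=9 r=(9,0,9) succ=(0,0,1) retry=(0,1,0)
step 6 (t1 CAS): counter=10 r=(9,0,9) succ=(1,0,1) retry=(0,1,0)
step 7 (t1 LOAD): counter=10 r=(10,0,9) succ=(1,0,1) retry=(0,1,0)
step 8 (t1 CAS): counter=11 r=(10,0,9) succ=(2,0,1) retry=(0,1,0)
step 9 (t1 LOAD): counter=11 r=(11,0,9) succ=(2,0,1) retry=(0,1,0)
step 10 (t2 CAS): counter=11 r=(11,0,9) succ=(2,0,1) retry=(0,2,0)
step 11 (t2 LOAD): counter=11 r=(11,11,9) succ=(2,0,1) retry=(0,2,0)
step 12 (t2 CAS): counter=12 r=(11,11,9) succ=(2,1,1) retry=(0,2,0)
step 13 (t3 CAS): counter=12 r=(11,11,9) succ=(2,1,1) retry=(0,2,1)
step 14 (t1 CAS): counter=12 r=(11,11,9) succ=(2,1,1) retry=(1,2,1)
step 15 (t3 LOAD): counter=12 r=(11,11,12) succ=(2,1,1) retry=(1,2,1)
step 16 (t3 CAS): counter=13 r=(11,11,12) succ=(2,1,2) retry=(1,2,1)
step 17 (t2 LOAD): counter=13 r=(11,13,12) succ=(2,1,2) retry=(1,2,1)
step 18 (t1 LOAD): counter=13 r=(13,13,12) succ=(2,1,2) retry=(1,2,1)
step 19 (t1 CAS): counter=14 r=(13,13,12) succ=(3,1,2) retry=(1,2,1)
step 20 (t2 CAS): counter=14 r=(13,13,12) succ=(3,1,2) retry=(1,3,1)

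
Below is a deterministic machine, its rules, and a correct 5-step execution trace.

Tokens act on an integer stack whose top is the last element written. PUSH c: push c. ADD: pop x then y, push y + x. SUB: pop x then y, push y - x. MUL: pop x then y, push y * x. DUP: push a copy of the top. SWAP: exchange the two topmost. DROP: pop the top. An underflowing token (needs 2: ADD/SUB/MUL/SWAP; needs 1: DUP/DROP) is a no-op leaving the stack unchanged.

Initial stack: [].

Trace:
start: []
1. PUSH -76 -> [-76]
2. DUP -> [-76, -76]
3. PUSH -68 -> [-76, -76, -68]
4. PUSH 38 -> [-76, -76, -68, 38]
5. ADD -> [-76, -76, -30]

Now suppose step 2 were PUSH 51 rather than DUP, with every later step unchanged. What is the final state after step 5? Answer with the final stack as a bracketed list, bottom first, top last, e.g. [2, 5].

(re-executing from step 2 with the substitution; state before step 2: [-76])
2. PUSH 51 -> [-76, 51]
3. PUSH -68 -> [-76, 51, -68]
4. PUSH 38 -> [-76, 51, -68, 38]
5. ADD -> [-76, 51, -30]

[-76, 51, -30]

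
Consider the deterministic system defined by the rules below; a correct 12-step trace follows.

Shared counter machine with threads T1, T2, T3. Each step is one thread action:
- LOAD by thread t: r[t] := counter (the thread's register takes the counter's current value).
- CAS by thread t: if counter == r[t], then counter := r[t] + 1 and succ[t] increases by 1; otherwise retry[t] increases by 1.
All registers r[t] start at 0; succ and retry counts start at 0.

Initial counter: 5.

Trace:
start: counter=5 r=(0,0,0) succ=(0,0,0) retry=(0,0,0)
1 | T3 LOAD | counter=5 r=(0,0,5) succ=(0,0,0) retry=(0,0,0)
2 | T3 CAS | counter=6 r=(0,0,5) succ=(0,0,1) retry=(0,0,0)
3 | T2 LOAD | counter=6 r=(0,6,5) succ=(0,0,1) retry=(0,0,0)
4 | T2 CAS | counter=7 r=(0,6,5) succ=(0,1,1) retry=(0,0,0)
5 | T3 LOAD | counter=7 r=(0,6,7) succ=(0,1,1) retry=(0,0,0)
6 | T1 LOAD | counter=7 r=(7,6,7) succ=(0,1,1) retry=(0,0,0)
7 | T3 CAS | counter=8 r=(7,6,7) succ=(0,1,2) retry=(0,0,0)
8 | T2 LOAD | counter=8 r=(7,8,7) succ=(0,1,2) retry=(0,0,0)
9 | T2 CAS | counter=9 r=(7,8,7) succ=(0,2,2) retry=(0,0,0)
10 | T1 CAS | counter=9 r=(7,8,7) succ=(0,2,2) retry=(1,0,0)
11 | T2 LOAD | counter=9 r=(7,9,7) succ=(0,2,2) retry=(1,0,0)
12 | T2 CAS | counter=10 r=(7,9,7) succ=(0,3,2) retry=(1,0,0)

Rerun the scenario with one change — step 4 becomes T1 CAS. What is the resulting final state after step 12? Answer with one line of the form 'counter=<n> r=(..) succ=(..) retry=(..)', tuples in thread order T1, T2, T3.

(re-executing from step 4 with the substitution; state before step 4: counter=6 r=(0,6,5) succ=(0,0,1) retry=(0,0,0))
4 | T1 CAS | counter=6 r=(0,6,5) succ=(0,0,1) retry=(1,0,0)
5 | T3 LOAD | counter=6 r=(0,6,6) succ=(0,0,1) retry=(1,0,0)
6 | T1 LOAD | counter=6 r=(6,6,6) succ=(0,0,1) retry=(1,0,0)
7 | T3 CAS | counter=7 r=(6,6,6) succ=(0,0,2) retry=(1,0,0)
8 | T2 LOAD | counter=7 r=(6,7,6) succ=(0,0,2) retry=(1,0,0)
9 | T2 CAS | counter=8 r=(6,7,6) succ=(0,1,2) retry=(1,0,0)
10 | T1 CAS | counter=8 r=(6,7,6) succ=(0,1,2) retry=(2,0,0)
11 | T2 LOAD | counter=8 r=(6,8,6) succ=(0,1,2) retry=(2,0,0)
12 | T2 CAS | counter=9 r=(6,8,6) succ=(0,2,2) retry=(2,0,0)

counter=9 r=(6,8,6) succ=(0,2,2) retry=(2,0,0)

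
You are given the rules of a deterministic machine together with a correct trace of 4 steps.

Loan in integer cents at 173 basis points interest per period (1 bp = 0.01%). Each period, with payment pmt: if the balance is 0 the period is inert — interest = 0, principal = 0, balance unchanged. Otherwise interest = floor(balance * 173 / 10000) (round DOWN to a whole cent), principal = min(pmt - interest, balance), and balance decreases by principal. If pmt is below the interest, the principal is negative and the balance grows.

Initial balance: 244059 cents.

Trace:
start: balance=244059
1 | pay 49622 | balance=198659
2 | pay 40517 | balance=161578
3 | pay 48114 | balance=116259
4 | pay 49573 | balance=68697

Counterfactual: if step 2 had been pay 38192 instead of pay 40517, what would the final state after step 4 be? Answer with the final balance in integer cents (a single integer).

(re-executing from step 2 with the substitution; state before step 2: balance=198659)
2 | pay 38192 | balance=163903
3 | pay 48114 | balance=118624
4 | pay 49573 | balance=71103

71103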